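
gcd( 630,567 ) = 63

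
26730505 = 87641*305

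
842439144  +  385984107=1228423251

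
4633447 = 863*5369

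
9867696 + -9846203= 21493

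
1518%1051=467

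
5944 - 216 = 5728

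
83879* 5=419395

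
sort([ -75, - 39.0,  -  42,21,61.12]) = [ - 75, - 42 , - 39.0, 21,61.12 ]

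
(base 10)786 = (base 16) 312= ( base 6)3350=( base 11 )655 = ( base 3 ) 1002010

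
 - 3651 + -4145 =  - 7796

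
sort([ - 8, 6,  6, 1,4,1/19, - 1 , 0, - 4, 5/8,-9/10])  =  [-8,-4,-1, - 9/10,0,1/19,  5/8, 1, 4, 6, 6 ] 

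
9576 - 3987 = 5589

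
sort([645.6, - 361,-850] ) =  [ - 850 ,  -  361, 645.6 ]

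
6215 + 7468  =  13683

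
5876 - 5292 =584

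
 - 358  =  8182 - 8540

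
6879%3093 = 693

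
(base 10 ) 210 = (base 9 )253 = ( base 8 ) 322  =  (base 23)93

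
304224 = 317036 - 12812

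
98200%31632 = 3304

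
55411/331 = 55411/331=167.40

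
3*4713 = 14139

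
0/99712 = 0 = 0.00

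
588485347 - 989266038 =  - 400780691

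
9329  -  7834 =1495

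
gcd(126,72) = 18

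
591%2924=591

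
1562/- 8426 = - 1 + 312/383  =  -  0.19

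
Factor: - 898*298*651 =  - 174210204 = - 2^2*3^1*7^1 * 31^1*149^1*449^1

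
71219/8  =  71219/8 =8902.38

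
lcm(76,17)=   1292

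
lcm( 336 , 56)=336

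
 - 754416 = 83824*(  -  9)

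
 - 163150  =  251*( - 650)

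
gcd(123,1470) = 3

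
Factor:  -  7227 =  - 3^2*11^1*73^1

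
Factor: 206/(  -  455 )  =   - 2^1 * 5^ ( - 1)*7^( - 1)*13^(-1 ) *103^1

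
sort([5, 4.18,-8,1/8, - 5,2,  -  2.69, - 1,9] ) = [ - 8, - 5, - 2.69, - 1, 1/8 , 2,4.18,5,9]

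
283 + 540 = 823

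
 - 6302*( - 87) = 548274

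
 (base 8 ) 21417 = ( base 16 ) 230F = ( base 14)33B1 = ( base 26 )D75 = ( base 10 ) 8975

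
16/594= 8/297= 0.03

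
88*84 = 7392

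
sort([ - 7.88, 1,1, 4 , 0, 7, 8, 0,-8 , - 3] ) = [ - 8, - 7.88, - 3,0, 0, 1, 1, 4, 7,8] 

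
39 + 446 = 485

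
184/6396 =46/1599 = 0.03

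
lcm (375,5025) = 25125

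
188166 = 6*31361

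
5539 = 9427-3888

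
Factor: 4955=5^1 * 991^1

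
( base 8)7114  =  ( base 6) 24540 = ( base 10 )3660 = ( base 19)A2C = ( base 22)7c8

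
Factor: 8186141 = 8186141^1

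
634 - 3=631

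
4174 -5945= - 1771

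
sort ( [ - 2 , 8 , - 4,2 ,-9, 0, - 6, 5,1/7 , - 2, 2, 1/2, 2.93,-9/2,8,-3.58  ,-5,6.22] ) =[-9, - 6, -5,-9/2 , - 4,-3.58  ,  -  2, - 2, 0,1/7 , 1/2,2, 2,2.93,5 , 6.22 , 8,8 ]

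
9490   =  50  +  9440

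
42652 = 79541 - 36889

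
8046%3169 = 1708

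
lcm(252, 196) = 1764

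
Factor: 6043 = 6043^1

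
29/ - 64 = -29/64 = - 0.45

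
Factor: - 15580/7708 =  -5^1*19^1*47^( - 1 ) = -95/47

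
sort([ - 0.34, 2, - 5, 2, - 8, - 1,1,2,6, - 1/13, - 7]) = [ - 8, - 7, - 5, - 1, -0.34, - 1/13 , 1,2,2, 2, 6]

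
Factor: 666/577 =2^1 *3^2 * 37^1* 577^( - 1 ) 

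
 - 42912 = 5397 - 48309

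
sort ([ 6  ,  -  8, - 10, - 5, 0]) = [ - 10, - 8, - 5, 0,6]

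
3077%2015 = 1062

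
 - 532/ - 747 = 532/747 =0.71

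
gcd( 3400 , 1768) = 136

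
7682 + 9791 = 17473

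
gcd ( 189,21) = 21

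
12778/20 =638+9/10   =  638.90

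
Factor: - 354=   -  2^1*3^1*59^1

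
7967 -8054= - 87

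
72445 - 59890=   12555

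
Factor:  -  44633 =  -44633^1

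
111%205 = 111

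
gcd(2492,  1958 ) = 178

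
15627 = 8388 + 7239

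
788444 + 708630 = 1497074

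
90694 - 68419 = 22275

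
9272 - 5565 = 3707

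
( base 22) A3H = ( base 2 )1001100111011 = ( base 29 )5OM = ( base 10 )4923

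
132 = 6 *22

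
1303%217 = 1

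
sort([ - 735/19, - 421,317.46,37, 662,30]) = [ - 421,- 735/19, 30, 37,317.46 , 662 ]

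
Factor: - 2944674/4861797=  - 2^1 * 3^4 * 73^1 * 83^1*971^(  -  1) * 1669^(-1 ) = - 981558/1620599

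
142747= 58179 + 84568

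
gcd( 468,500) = 4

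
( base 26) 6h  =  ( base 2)10101101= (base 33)58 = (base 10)173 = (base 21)85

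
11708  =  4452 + 7256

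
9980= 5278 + 4702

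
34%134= 34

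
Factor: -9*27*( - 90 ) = 21870 = 2^1*3^7*5^1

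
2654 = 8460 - 5806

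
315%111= 93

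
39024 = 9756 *4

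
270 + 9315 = 9585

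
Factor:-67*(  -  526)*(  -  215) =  - 7577030 = - 2^1*5^1*43^1*67^1*263^1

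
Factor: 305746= 2^1*7^1*21839^1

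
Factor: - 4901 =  - 13^2 * 29^1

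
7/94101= 1/13443  =  0.00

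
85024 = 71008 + 14016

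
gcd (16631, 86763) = 1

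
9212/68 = 2303/17 = 135.47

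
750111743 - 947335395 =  - 197223652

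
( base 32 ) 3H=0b1110001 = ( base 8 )161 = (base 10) 113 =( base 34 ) 3b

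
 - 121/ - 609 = 121/609  =  0.20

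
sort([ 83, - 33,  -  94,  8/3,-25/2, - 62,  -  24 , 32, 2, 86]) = [ - 94 , - 62, - 33, - 24,-25/2 , 2,8/3,32, 83,86 ] 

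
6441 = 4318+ 2123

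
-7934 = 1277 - 9211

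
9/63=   1/7 = 0.14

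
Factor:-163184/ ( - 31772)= 2^2*7^1*13^( - 2) * 31^1 =868/169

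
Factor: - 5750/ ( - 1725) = 10/3= 2^1 * 3^ (  -  1 )* 5^1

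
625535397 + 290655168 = 916190565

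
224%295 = 224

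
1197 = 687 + 510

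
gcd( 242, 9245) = 1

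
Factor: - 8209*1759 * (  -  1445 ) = 20865266795 = 5^1*17^2*1759^1*8209^1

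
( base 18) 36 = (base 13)48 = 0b111100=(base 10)60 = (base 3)2020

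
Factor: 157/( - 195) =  - 3^(-1)*5^( - 1) *13^( - 1)*157^1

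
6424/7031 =6424/7031 = 0.91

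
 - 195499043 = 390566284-586065327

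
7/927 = 7/927  =  0.01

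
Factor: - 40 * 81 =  - 2^3*3^4*5^1  =  - 3240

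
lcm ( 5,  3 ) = 15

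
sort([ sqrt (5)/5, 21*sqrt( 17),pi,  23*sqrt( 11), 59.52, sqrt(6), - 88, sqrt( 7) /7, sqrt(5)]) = [ - 88, sqrt ( 7 )/7  ,  sqrt( 5)/5,sqrt( 5),sqrt( 6), pi, 59.52 , 23*sqrt( 11 ),  21 *sqrt(17 )]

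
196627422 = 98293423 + 98333999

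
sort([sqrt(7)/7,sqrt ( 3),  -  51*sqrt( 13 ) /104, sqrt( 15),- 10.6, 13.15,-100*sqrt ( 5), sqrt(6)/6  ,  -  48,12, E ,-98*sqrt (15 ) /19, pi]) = [ - 100*sqrt(5), - 48 , - 98*sqrt(15 )/19, - 10.6, - 51*sqrt( 13)/104, sqrt ( 7)/7,sqrt ( 6 ) /6, sqrt(3 ), E, pi, sqrt( 15), 12, 13.15 ]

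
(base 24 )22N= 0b10011000111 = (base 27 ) 1i8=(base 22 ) 2bd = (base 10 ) 1223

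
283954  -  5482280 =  - 5198326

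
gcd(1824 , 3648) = 1824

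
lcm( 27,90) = 270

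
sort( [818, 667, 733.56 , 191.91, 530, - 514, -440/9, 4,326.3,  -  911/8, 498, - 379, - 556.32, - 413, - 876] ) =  [ - 876, - 556.32, - 514,-413, - 379, -911/8, - 440/9, 4, 191.91, 326.3,498,530, 667, 733.56, 818 ]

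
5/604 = 5/604  =  0.01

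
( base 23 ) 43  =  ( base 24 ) 3n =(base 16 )5f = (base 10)95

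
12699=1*12699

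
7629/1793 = 7629/1793 = 4.25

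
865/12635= 173/2527 = 0.07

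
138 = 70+68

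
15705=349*45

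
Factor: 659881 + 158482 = 7^1*13^1*17^1*23^2 = 818363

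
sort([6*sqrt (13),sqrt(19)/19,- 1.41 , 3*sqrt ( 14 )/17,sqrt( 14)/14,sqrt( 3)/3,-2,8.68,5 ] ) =[ - 2,  -  1.41, sqrt(19) /19, sqrt( 14)/14, sqrt( 3 )/3,3*sqrt( 14) /17,5,  8.68,6*sqrt(13 )]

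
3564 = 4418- 854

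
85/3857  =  85/3857 = 0.02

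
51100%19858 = 11384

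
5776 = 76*76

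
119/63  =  1+8/9 =1.89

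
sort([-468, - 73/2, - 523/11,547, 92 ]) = [-468, - 523/11, - 73/2,92, 547] 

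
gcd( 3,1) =1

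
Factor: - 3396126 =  - 2^1*3^1* 47^1 * 12043^1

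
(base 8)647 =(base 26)G7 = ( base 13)267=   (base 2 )110100111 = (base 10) 423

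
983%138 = 17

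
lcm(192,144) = 576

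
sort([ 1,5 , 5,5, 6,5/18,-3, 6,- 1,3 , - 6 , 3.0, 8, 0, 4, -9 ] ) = [  -  9, - 6, - 3, - 1, 0, 5/18, 1, 3,3.0 , 4,5, 5, 5,6,6, 8]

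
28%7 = 0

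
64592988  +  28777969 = 93370957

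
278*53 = 14734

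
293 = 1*293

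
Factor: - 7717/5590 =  - 2^ ( - 1)*5^( - 1) * 13^( - 1 )*43^ (-1) * 7717^1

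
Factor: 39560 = 2^3 * 5^1*23^1*43^1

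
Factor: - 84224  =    -  2^8*7^1 * 47^1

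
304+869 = 1173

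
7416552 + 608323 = 8024875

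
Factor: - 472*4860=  - 2293920  =  -2^5*3^5*5^1*59^1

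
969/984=323/328 = 0.98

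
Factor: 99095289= 3^1*33031763^1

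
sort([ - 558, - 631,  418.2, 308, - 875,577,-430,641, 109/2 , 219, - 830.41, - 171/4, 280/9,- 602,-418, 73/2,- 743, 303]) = [ - 875, - 830.41, - 743 , - 631, - 602, - 558, - 430 ,- 418, - 171/4, 280/9, 73/2 , 109/2,  219, 303,308, 418.2,577, 641 ]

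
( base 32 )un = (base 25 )1e8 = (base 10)983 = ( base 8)1727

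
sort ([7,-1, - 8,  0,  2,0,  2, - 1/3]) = [ - 8, - 1, - 1/3,0,  0,  2, 2,7 ] 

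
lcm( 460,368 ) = 1840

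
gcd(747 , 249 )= 249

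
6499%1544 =323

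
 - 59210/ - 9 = 59210/9 = 6578.89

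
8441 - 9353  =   - 912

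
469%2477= 469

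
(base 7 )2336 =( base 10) 860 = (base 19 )275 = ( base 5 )11420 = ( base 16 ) 35c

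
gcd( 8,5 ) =1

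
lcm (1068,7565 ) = 90780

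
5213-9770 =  - 4557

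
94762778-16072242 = 78690536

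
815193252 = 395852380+419340872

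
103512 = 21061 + 82451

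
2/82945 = 2/82945 = 0.00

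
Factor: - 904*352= - 2^8*11^1*113^1 = -318208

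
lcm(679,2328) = 16296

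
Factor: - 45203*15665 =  - 5^1 *13^1*17^1*241^1*2659^1 = - 708104995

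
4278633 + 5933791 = 10212424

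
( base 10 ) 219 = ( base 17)cf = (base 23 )9C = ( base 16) DB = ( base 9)263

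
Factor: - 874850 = -2^1*5^2*17497^1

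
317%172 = 145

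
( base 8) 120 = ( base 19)44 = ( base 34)2C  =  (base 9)88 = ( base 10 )80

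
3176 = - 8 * (- 397 )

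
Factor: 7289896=2^3*23^1*39619^1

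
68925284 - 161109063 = -92183779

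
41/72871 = 41/72871 = 0.00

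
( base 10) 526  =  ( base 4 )20032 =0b1000001110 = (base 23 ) mk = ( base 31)gu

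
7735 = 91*85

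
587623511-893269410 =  - 305645899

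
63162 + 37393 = 100555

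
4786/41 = 4786/41= 116.73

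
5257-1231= 4026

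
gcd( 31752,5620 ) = 4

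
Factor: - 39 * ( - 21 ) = 3^2*7^1*13^1 = 819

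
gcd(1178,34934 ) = 2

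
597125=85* 7025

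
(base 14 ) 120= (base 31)77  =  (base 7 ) 440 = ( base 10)224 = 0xe0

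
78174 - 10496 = 67678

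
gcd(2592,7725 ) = 3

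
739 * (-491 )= - 362849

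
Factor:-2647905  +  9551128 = 1249^1*5527^1 = 6903223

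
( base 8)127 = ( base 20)47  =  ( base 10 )87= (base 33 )2l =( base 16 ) 57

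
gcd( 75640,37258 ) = 2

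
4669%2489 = 2180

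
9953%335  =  238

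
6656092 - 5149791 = 1506301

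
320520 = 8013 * 40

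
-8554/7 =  - 1222  =  -1222.00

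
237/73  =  3 + 18/73 = 3.25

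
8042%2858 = 2326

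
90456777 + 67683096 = 158139873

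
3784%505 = 249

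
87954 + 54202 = 142156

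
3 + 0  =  3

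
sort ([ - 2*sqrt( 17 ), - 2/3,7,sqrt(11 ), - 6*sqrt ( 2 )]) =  [ - 6*sqrt (2), - 2*sqrt( 17 ), - 2/3, sqrt( 11), 7] 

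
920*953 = 876760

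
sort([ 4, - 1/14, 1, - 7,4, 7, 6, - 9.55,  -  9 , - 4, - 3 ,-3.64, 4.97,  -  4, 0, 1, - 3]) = [ - 9.55, - 9, - 7, - 4, - 4, - 3.64, - 3, - 3, - 1/14 , 0, 1, 1, 4,4, 4.97,6, 7 ]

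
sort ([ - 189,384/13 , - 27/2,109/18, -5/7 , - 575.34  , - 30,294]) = [ - 575.34 , - 189, - 30,- 27/2, - 5/7, 109/18,384/13,294 ] 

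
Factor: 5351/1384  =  2^( - 3)*173^( -1 )*5351^1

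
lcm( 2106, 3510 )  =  10530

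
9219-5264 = 3955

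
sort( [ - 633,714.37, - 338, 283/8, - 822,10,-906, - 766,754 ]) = [ - 906, - 822, - 766, - 633,-338  ,  10, 283/8,  714.37, 754] 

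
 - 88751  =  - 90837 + 2086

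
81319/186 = 437  +  37/186= 437.20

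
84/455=12/65 = 0.18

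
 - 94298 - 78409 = -172707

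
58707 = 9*6523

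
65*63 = 4095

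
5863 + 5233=11096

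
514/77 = 6+52/77 = 6.68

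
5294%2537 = 220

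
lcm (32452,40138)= 1525244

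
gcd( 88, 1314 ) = 2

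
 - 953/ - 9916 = 953/9916 = 0.10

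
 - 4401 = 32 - 4433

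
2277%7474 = 2277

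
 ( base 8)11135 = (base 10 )4701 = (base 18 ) e93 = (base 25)7D1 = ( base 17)g49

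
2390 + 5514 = 7904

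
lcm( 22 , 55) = 110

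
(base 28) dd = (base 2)101111001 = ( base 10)377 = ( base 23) g9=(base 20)ih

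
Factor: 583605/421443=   5^1*11^ ( - 1) * 43^( - 1 ) * 131^1= 655/473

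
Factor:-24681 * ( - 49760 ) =2^5  *3^1 * 5^1*19^1 *311^1*433^1 = 1228126560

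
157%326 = 157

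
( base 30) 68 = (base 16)bc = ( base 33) 5n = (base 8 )274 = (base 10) 188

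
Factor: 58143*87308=5076349044 = 2^2*3^1*13^1*23^1*73^1* 19381^1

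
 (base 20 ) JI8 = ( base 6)100520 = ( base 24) dk0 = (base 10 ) 7968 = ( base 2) 1111100100000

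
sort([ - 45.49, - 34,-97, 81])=[ - 97,-45.49,-34, 81] 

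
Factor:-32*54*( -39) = 67392 = 2^6 * 3^4*13^1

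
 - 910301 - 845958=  - 1756259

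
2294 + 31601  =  33895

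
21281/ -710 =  - 30+ 19/710 = -29.97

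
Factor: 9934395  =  3^1*5^1  *  113^1*5861^1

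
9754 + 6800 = 16554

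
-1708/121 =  - 15 + 107/121= -14.12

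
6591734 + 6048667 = 12640401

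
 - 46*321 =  - 14766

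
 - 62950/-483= 62950/483 = 130.33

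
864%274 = 42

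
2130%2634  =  2130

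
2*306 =612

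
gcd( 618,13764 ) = 6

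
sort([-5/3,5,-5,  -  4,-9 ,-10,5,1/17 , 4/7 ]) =[- 10,- 9,-5 ,-4, - 5/3,1/17,  4/7,  5, 5]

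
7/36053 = 7/36053=0.00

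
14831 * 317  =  4701427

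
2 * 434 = 868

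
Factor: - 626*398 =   -  249148 = - 2^2*199^1 *313^1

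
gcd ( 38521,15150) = 1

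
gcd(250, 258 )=2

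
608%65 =23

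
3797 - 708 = 3089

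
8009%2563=320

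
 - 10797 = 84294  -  95091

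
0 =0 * 354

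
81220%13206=1984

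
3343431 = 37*90363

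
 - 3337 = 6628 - 9965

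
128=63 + 65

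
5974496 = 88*67892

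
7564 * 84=635376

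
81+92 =173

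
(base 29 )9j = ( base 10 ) 280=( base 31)91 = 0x118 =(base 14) 160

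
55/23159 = 55/23159 = 0.00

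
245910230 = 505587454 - 259677224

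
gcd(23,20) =1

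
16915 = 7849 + 9066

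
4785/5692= 4785/5692 = 0.84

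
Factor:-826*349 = -288274 = -2^1*7^1*59^1*349^1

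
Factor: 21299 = 19^2*59^1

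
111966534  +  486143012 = 598109546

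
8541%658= 645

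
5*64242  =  321210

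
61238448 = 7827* 7824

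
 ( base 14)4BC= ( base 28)15Q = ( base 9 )1265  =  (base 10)950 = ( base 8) 1666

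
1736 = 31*56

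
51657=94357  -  42700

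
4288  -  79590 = -75302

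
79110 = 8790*9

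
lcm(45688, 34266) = 137064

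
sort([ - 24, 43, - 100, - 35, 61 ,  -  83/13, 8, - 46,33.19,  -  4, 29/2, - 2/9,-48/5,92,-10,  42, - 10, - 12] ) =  [ - 100, - 46, - 35,-24, - 12, - 10 ,-10 , - 48/5  , - 83/13, - 4 , - 2/9, 8,  29/2,33.19, 42,  43, 61, 92 ] 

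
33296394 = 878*37923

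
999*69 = 68931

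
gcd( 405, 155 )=5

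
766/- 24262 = -1 + 11748/12131 = - 0.03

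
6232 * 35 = 218120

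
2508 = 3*836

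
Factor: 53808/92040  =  2^1*5^( -1)*13^( - 1)*19^1= 38/65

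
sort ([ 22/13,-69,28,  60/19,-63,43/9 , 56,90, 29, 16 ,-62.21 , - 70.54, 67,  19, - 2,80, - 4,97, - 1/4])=[ - 70.54  , - 69, - 63, - 62.21, - 4, - 2, - 1/4,  22/13, 60/19  ,  43/9,16,19, 28,  29, 56,  67,  80, 90, 97 ]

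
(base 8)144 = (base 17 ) 5F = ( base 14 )72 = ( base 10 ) 100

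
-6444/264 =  - 25 + 13/22 = -  24.41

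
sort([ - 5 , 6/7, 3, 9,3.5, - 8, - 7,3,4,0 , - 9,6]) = [ - 9 , - 8, - 7,-5,0, 6/7,3, 3, 3.5, 4, 6,9]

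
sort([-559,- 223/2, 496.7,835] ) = [-559,  -  223/2, 496.7,835]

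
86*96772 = 8322392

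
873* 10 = 8730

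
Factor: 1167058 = 2^1*173^1 * 3373^1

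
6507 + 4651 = 11158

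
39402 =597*66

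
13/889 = 13/889 = 0.01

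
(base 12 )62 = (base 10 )74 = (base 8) 112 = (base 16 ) 4a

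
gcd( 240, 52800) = 240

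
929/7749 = 929/7749 = 0.12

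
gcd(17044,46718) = 2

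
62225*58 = 3609050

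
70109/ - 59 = -1189  +  42/59 = -  1188.29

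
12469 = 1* 12469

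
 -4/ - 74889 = 4/74889  =  0.00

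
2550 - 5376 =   -  2826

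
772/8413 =772/8413 = 0.09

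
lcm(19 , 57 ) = 57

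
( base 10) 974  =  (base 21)248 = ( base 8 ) 1716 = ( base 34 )sm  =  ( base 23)1J8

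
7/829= 7/829 = 0.01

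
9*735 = 6615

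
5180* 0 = 0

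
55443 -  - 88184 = 143627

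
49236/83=49236/83 = 593.20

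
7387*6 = 44322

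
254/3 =84 + 2/3=84.67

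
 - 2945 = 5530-8475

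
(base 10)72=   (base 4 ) 1020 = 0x48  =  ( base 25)2M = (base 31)2a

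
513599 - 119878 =393721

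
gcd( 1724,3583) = 1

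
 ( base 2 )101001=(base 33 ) 18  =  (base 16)29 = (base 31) 1A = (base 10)41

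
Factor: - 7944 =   -  2^3*3^1 * 331^1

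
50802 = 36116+14686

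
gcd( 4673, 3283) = 1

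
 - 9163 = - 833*11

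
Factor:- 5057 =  - 13^1*389^1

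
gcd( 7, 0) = 7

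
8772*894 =7842168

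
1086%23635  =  1086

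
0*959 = 0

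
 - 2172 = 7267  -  9439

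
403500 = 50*8070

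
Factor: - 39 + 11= -2^2*7^1  =  - 28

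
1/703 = 1/703  =  0.00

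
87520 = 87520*1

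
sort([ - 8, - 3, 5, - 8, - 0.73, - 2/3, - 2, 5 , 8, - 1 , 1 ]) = [ - 8 ,-8, - 3, - 2, - 1, - 0.73, - 2/3,  1 , 5, 5,8]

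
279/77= 3 + 48/77  =  3.62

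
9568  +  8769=18337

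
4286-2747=1539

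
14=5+9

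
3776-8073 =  - 4297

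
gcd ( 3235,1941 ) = 647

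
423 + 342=765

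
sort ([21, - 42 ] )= [ - 42,21 ] 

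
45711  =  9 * 5079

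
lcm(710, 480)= 34080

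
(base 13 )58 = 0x49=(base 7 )133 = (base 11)67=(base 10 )73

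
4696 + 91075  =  95771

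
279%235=44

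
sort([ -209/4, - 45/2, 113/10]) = [-209/4, - 45/2, 113/10]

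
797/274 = 2 + 249/274 = 2.91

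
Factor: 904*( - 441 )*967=-2^3*3^2*7^2*113^1*967^1 = - 385508088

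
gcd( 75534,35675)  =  1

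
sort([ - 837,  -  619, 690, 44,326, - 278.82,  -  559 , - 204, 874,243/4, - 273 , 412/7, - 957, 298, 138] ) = [ - 957,-837, - 619,  -  559, - 278.82, - 273,-204, 44,412/7, 243/4 , 138,  298,  326, 690,874]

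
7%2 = 1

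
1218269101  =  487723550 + 730545551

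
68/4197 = 68/4197 = 0.02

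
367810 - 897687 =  - 529877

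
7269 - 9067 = - 1798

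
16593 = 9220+7373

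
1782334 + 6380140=8162474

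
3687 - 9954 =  - 6267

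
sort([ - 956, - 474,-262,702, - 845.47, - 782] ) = [ - 956, - 845.47, - 782, - 474, - 262,702]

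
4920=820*6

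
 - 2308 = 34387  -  36695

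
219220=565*388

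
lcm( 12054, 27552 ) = 192864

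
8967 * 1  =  8967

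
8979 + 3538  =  12517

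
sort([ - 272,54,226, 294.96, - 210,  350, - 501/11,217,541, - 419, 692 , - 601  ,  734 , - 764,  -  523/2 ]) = [ - 764 , - 601, - 419,-272, - 523/2, - 210, - 501/11,  54,217 , 226, 294.96,350,541,692,734 ] 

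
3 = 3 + 0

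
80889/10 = 8088+9/10 = 8088.90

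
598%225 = 148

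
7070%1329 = 425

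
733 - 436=297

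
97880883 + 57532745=155413628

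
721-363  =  358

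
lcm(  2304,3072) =9216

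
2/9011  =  2/9011= 0.00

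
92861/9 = 92861/9 = 10317.89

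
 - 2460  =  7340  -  9800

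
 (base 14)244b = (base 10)6339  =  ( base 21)E7I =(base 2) 1100011000011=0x18C3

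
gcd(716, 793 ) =1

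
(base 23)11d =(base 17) 1G4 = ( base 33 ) h4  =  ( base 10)565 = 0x235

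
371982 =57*6526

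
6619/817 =8+83/817 = 8.10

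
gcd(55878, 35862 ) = 834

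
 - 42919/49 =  - 42919/49 = - 875.90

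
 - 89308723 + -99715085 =  -  189023808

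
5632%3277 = 2355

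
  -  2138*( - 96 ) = 205248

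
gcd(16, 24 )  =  8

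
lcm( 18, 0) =0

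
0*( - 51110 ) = 0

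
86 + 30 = 116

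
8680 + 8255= 16935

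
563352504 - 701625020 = -138272516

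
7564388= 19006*398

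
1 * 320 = 320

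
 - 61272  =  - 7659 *8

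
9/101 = 9/101 =0.09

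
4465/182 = 4465/182= 24.53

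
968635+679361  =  1647996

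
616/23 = 616/23 = 26.78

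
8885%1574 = 1015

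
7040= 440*16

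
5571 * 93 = 518103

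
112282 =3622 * 31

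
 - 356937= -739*483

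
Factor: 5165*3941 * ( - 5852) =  - 2^2*5^1*7^2*11^1*19^1*563^1 * 1033^1 = - 119119010780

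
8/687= 8/687=0.01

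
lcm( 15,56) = 840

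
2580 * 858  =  2213640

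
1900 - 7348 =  - 5448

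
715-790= -75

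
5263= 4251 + 1012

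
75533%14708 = 1993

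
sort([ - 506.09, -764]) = [ - 764, - 506.09]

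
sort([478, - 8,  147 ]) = [ - 8, 147, 478]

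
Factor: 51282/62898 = 777/953 =3^1 * 7^1*37^1*953^( - 1 )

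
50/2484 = 25/1242 = 0.02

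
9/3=3 =3.00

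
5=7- 2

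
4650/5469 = 1550/1823 = 0.85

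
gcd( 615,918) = 3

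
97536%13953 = 13818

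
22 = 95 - 73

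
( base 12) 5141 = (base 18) 194D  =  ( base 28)B7D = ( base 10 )8833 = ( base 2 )10001010000001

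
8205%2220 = 1545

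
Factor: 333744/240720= 409/295 = 5^( - 1 )*59^( - 1)*409^1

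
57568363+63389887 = 120958250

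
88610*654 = 57950940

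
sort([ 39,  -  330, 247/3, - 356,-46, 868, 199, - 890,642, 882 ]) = [ - 890,-356, - 330, - 46, 39,247/3,199 , 642,  868,882]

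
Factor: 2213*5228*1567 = 18129506788 = 2^2 *1307^1*1567^1*2213^1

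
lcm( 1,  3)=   3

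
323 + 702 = 1025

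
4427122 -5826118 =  - 1398996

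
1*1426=1426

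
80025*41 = 3281025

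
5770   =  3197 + 2573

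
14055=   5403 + 8652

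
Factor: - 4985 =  - 5^1 * 997^1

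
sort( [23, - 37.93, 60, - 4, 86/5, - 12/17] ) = [  -  37.93, - 4, - 12/17,  86/5, 23,60]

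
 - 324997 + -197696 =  - 522693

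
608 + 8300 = 8908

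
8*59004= 472032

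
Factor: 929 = 929^1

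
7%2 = 1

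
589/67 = 8 + 53/67 = 8.79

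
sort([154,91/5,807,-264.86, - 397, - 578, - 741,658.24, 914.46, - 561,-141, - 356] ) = [ - 741,  -  578,-561, - 397, - 356, - 264.86, - 141,91/5,154, 658.24,807,914.46]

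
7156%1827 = 1675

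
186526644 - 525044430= -338517786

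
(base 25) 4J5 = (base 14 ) 112C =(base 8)5644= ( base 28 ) 3mc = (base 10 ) 2980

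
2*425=850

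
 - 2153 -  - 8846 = 6693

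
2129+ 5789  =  7918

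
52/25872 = 13/6468  =  0.00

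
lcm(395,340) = 26860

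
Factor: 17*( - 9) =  - 153= - 3^2*17^1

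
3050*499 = 1521950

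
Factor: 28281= 3^1 * 11^1 * 857^1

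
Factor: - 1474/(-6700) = 11/50 =2^ ( - 1 ) * 5^(-2) * 11^1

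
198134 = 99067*2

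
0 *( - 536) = 0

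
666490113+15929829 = 682419942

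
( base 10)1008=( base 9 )1340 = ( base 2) 1111110000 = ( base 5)13013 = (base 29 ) 15m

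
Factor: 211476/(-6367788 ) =-17623/530649 = - 3^( - 2 )*7^(  -  1 )*8423^( -1 )*17623^1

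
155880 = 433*360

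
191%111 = 80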